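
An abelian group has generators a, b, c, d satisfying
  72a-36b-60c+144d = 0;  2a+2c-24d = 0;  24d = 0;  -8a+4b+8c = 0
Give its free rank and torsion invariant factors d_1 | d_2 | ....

rank_ℚ(R)=4; free=4−4=0
SNF(R) diag = [2, 4, 12, 24] → torsion [2, 4, 12, 24]

Answer: M ≅ ℤ/2 ⊕ ℤ/4 ⊕ ℤ/12 ⊕ ℤ/24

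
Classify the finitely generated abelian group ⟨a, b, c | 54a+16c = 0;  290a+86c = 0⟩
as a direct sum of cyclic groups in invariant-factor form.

Answer: M ≅ ℤ^1 ⊕ ℤ/2 ⊕ ℤ/2

Derivation:
rank_ℚ(R)=2; free=3−2=1
SNF(R) diag = [2, 2] → torsion [2, 2]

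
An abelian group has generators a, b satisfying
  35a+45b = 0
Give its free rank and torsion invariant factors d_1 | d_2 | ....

rank_ℚ(R)=1; free=2−1=1
SNF(R) diag = [5] → torsion [5]

Answer: M ≅ ℤ^1 ⊕ ℤ/5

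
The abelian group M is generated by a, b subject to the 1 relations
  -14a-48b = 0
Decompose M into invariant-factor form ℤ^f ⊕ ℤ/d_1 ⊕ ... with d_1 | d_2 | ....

rank_ℚ(R)=1; free=2−1=1
SNF(R) diag = [2] → torsion [2]

Answer: M ≅ ℤ^1 ⊕ ℤ/2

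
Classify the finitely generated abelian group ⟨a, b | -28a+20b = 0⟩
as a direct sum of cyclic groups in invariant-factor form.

rank_ℚ(R)=1; free=2−1=1
SNF(R) diag = [4] → torsion [4]

Answer: M ≅ ℤ^1 ⊕ ℤ/4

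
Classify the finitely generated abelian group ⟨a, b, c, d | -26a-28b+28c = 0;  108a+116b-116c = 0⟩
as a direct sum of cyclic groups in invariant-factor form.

rank_ℚ(R)=2; free=4−2=2
SNF(R) diag = [2, 4] → torsion [2, 4]

Answer: M ≅ ℤ^2 ⊕ ℤ/2 ⊕ ℤ/4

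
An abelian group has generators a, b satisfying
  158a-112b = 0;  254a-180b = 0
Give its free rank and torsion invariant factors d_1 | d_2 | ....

rank_ℚ(R)=2; free=2−2=0
SNF(R) diag = [2, 4] → torsion [2, 4]

Answer: M ≅ ℤ/2 ⊕ ℤ/4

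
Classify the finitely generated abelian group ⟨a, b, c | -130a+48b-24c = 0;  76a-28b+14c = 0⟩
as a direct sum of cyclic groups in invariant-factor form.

Answer: M ≅ ℤ^1 ⊕ ℤ/2 ⊕ ℤ/2

Derivation:
rank_ℚ(R)=2; free=3−2=1
SNF(R) diag = [2, 2] → torsion [2, 2]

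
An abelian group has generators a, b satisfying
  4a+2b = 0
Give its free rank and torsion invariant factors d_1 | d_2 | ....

Answer: M ≅ ℤ^1 ⊕ ℤ/2

Derivation:
rank_ℚ(R)=1; free=2−1=1
SNF(R) diag = [2] → torsion [2]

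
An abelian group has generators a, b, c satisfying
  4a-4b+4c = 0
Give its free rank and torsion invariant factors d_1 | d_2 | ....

rank_ℚ(R)=1; free=3−1=2
SNF(R) diag = [4] → torsion [4]

Answer: M ≅ ℤ^2 ⊕ ℤ/4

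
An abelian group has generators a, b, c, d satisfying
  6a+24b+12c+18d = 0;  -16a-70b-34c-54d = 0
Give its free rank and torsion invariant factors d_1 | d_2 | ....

Answer: M ≅ ℤ^2 ⊕ ℤ/2 ⊕ ℤ/6

Derivation:
rank_ℚ(R)=2; free=4−2=2
SNF(R) diag = [2, 6] → torsion [2, 6]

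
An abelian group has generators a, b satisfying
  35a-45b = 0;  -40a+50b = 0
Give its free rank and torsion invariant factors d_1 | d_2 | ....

Answer: M ≅ ℤ/5 ⊕ ℤ/10

Derivation:
rank_ℚ(R)=2; free=2−2=0
SNF(R) diag = [5, 10] → torsion [5, 10]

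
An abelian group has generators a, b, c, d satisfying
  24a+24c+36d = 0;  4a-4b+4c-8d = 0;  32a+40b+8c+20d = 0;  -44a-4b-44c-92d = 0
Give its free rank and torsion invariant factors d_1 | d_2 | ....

rank_ℚ(R)=4; free=4−4=0
SNF(R) diag = [4, 12, 24, 24] → torsion [4, 12, 24, 24]

Answer: M ≅ ℤ/4 ⊕ ℤ/12 ⊕ ℤ/24 ⊕ ℤ/24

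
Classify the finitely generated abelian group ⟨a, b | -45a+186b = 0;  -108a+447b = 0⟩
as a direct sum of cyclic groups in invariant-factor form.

rank_ℚ(R)=2; free=2−2=0
SNF(R) diag = [3, 9] → torsion [3, 9]

Answer: M ≅ ℤ/3 ⊕ ℤ/9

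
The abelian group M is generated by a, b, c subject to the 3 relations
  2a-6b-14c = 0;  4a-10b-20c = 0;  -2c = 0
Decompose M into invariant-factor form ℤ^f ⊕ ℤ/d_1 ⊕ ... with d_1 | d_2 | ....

Answer: M ≅ ℤ/2 ⊕ ℤ/2 ⊕ ℤ/2

Derivation:
rank_ℚ(R)=3; free=3−3=0
SNF(R) diag = [2, 2, 2] → torsion [2, 2, 2]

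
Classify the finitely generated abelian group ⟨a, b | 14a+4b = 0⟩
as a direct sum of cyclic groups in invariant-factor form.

rank_ℚ(R)=1; free=2−1=1
SNF(R) diag = [2] → torsion [2]

Answer: M ≅ ℤ^1 ⊕ ℤ/2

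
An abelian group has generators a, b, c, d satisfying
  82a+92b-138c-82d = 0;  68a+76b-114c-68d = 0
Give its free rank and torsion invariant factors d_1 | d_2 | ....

rank_ℚ(R)=2; free=4−2=2
SNF(R) diag = [2, 6] → torsion [2, 6]

Answer: M ≅ ℤ^2 ⊕ ℤ/2 ⊕ ℤ/6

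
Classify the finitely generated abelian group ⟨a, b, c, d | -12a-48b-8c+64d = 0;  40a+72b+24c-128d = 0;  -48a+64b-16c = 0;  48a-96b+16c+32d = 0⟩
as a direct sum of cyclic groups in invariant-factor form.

rank_ℚ(R)=4; free=4−4=0
SNF(R) diag = [4, 8, 16, 32] → torsion [4, 8, 16, 32]

Answer: M ≅ ℤ/4 ⊕ ℤ/8 ⊕ ℤ/16 ⊕ ℤ/32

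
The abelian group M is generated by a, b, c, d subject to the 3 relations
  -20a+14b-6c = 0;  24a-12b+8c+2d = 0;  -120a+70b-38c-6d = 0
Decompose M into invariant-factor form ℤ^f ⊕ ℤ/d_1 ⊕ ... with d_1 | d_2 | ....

rank_ℚ(R)=3; free=4−3=1
SNF(R) diag = [2, 2, 4] → torsion [2, 2, 4]

Answer: M ≅ ℤ^1 ⊕ ℤ/2 ⊕ ℤ/2 ⊕ ℤ/4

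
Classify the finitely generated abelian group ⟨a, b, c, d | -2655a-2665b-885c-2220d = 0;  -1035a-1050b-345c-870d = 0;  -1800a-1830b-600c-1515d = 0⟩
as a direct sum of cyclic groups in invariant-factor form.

Answer: M ≅ ℤ^1 ⊕ ℤ/5 ⊕ ℤ/15 ⊕ ℤ/45

Derivation:
rank_ℚ(R)=3; free=4−3=1
SNF(R) diag = [5, 15, 45] → torsion [5, 15, 45]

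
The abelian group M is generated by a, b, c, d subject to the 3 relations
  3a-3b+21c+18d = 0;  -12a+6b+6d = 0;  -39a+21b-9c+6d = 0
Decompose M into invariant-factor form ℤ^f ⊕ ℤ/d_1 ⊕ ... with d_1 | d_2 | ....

Answer: M ≅ ℤ^1 ⊕ ℤ/3 ⊕ ℤ/6 ⊕ ℤ/6

Derivation:
rank_ℚ(R)=3; free=4−3=1
SNF(R) diag = [3, 6, 6] → torsion [3, 6, 6]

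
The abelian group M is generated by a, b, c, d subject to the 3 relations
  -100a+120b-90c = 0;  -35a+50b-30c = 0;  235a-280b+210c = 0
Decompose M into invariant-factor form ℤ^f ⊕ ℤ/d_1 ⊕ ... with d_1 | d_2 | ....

Answer: M ≅ ℤ^1 ⊕ ℤ/5 ⊕ ℤ/10 ⊕ ℤ/30

Derivation:
rank_ℚ(R)=3; free=4−3=1
SNF(R) diag = [5, 10, 30] → torsion [5, 10, 30]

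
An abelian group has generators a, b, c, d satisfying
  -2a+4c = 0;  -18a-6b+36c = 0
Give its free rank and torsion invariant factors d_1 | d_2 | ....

rank_ℚ(R)=2; free=4−2=2
SNF(R) diag = [2, 6] → torsion [2, 6]

Answer: M ≅ ℤ^2 ⊕ ℤ/2 ⊕ ℤ/6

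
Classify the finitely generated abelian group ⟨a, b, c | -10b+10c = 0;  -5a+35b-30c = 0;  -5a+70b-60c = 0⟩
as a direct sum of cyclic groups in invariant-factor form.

rank_ℚ(R)=3; free=3−3=0
SNF(R) diag = [5, 5, 10] → torsion [5, 5, 10]

Answer: M ≅ ℤ/5 ⊕ ℤ/5 ⊕ ℤ/10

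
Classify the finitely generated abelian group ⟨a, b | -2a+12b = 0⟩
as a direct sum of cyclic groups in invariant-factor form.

rank_ℚ(R)=1; free=2−1=1
SNF(R) diag = [2] → torsion [2]

Answer: M ≅ ℤ^1 ⊕ ℤ/2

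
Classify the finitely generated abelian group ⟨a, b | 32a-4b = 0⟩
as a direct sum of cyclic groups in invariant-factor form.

rank_ℚ(R)=1; free=2−1=1
SNF(R) diag = [4] → torsion [4]

Answer: M ≅ ℤ^1 ⊕ ℤ/4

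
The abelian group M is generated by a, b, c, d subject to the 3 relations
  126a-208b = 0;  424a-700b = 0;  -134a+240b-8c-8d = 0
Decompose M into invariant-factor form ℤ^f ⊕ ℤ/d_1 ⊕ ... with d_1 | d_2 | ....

rank_ℚ(R)=3; free=4−3=1
SNF(R) diag = [2, 4, 8] → torsion [2, 4, 8]

Answer: M ≅ ℤ^1 ⊕ ℤ/2 ⊕ ℤ/4 ⊕ ℤ/8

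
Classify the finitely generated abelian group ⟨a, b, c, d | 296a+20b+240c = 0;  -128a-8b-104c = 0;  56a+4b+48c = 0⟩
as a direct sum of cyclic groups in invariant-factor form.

Answer: M ≅ ℤ^1 ⊕ ℤ/4 ⊕ ℤ/8 ⊕ ℤ/16

Derivation:
rank_ℚ(R)=3; free=4−3=1
SNF(R) diag = [4, 8, 16] → torsion [4, 8, 16]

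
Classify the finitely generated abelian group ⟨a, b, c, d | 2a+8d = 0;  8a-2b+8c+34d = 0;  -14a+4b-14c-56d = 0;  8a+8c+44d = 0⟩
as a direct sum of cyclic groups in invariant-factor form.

rank_ℚ(R)=4; free=4−4=0
SNF(R) diag = [2, 2, 2, 4] → torsion [2, 2, 2, 4]

Answer: M ≅ ℤ/2 ⊕ ℤ/2 ⊕ ℤ/2 ⊕ ℤ/4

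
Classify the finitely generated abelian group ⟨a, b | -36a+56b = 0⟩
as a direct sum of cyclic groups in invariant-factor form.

rank_ℚ(R)=1; free=2−1=1
SNF(R) diag = [4] → torsion [4]

Answer: M ≅ ℤ^1 ⊕ ℤ/4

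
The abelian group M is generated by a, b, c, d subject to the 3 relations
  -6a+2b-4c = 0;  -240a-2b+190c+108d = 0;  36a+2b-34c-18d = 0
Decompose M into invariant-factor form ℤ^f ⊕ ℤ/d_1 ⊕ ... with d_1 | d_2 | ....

rank_ℚ(R)=3; free=4−3=1
SNF(R) diag = [2, 6, 18] → torsion [2, 6, 18]

Answer: M ≅ ℤ^1 ⊕ ℤ/2 ⊕ ℤ/6 ⊕ ℤ/18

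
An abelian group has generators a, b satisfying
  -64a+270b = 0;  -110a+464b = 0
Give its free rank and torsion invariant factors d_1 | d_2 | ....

Answer: M ≅ ℤ/2 ⊕ ℤ/2

Derivation:
rank_ℚ(R)=2; free=2−2=0
SNF(R) diag = [2, 2] → torsion [2, 2]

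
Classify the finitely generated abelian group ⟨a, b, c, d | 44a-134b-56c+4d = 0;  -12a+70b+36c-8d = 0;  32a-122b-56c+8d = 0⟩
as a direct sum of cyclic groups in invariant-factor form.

Answer: M ≅ ℤ^1 ⊕ ℤ/2 ⊕ ℤ/4 ⊕ ℤ/4

Derivation:
rank_ℚ(R)=3; free=4−3=1
SNF(R) diag = [2, 4, 4] → torsion [2, 4, 4]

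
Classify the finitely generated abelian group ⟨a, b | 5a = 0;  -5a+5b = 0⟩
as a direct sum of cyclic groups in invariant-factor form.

rank_ℚ(R)=2; free=2−2=0
SNF(R) diag = [5, 5] → torsion [5, 5]

Answer: M ≅ ℤ/5 ⊕ ℤ/5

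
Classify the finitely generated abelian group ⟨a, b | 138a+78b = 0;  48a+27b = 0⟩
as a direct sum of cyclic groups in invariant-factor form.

rank_ℚ(R)=2; free=2−2=0
SNF(R) diag = [3, 6] → torsion [3, 6]

Answer: M ≅ ℤ/3 ⊕ ℤ/6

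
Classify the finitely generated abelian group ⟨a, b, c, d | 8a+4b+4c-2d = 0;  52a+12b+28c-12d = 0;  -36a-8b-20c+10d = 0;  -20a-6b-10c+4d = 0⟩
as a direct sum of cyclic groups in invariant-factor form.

rank_ℚ(R)=4; free=4−4=0
SNF(R) diag = [2, 2, 4, 4] → torsion [2, 2, 4, 4]

Answer: M ≅ ℤ/2 ⊕ ℤ/2 ⊕ ℤ/4 ⊕ ℤ/4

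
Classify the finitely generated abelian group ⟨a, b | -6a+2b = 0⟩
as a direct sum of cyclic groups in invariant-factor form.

Answer: M ≅ ℤ^1 ⊕ ℤ/2

Derivation:
rank_ℚ(R)=1; free=2−1=1
SNF(R) diag = [2] → torsion [2]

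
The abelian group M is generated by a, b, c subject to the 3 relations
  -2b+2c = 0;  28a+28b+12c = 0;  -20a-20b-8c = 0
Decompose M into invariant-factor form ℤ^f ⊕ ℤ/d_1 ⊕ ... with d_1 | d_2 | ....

rank_ℚ(R)=3; free=3−3=0
SNF(R) diag = [2, 4, 4] → torsion [2, 4, 4]

Answer: M ≅ ℤ/2 ⊕ ℤ/4 ⊕ ℤ/4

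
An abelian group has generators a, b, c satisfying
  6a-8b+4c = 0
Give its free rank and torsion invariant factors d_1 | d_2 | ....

Answer: M ≅ ℤ^2 ⊕ ℤ/2

Derivation:
rank_ℚ(R)=1; free=3−1=2
SNF(R) diag = [2] → torsion [2]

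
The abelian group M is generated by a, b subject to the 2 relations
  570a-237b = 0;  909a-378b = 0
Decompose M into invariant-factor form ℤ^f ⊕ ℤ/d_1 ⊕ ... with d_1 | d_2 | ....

rank_ℚ(R)=2; free=2−2=0
SNF(R) diag = [3, 9] → torsion [3, 9]

Answer: M ≅ ℤ/3 ⊕ ℤ/9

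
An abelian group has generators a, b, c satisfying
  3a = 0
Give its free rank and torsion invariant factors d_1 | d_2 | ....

Answer: M ≅ ℤ^2 ⊕ ℤ/3

Derivation:
rank_ℚ(R)=1; free=3−1=2
SNF(R) diag = [3] → torsion [3]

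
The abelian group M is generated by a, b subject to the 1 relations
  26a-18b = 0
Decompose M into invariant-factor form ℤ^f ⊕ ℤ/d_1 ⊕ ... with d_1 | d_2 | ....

rank_ℚ(R)=1; free=2−1=1
SNF(R) diag = [2] → torsion [2]

Answer: M ≅ ℤ^1 ⊕ ℤ/2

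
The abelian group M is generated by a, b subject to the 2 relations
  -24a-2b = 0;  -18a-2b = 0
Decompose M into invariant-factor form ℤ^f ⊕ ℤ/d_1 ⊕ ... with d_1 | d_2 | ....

rank_ℚ(R)=2; free=2−2=0
SNF(R) diag = [2, 6] → torsion [2, 6]

Answer: M ≅ ℤ/2 ⊕ ℤ/6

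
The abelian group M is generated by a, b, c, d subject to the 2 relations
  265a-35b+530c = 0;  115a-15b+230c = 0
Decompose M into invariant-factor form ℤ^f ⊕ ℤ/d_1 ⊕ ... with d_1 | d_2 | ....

Answer: M ≅ ℤ^2 ⊕ ℤ/5 ⊕ ℤ/10

Derivation:
rank_ℚ(R)=2; free=4−2=2
SNF(R) diag = [5, 10] → torsion [5, 10]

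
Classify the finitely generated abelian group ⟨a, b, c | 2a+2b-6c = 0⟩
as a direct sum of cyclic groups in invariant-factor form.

rank_ℚ(R)=1; free=3−1=2
SNF(R) diag = [2] → torsion [2]

Answer: M ≅ ℤ^2 ⊕ ℤ/2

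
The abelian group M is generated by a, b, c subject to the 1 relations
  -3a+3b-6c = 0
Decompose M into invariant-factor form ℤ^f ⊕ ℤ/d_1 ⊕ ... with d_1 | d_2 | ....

Answer: M ≅ ℤ^2 ⊕ ℤ/3

Derivation:
rank_ℚ(R)=1; free=3−1=2
SNF(R) diag = [3] → torsion [3]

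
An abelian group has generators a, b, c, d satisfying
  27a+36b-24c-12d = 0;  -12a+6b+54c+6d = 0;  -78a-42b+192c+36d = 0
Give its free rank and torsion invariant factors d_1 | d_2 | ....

rank_ℚ(R)=3; free=4−3=1
SNF(R) diag = [3, 6, 18] → torsion [3, 6, 18]

Answer: M ≅ ℤ^1 ⊕ ℤ/3 ⊕ ℤ/6 ⊕ ℤ/18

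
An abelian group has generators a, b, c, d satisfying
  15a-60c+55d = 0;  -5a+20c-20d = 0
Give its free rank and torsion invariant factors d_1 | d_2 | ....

Answer: M ≅ ℤ^2 ⊕ ℤ/5 ⊕ ℤ/5

Derivation:
rank_ℚ(R)=2; free=4−2=2
SNF(R) diag = [5, 5] → torsion [5, 5]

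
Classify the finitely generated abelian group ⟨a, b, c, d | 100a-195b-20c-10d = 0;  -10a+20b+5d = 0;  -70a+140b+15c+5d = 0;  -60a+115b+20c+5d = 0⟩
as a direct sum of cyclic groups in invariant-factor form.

rank_ℚ(R)=4; free=4−4=0
SNF(R) diag = [5, 5, 15, 30] → torsion [5, 5, 15, 30]

Answer: M ≅ ℤ/5 ⊕ ℤ/5 ⊕ ℤ/15 ⊕ ℤ/30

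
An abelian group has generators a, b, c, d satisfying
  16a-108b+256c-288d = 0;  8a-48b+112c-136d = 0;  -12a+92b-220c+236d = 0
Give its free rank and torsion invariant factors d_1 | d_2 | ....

rank_ℚ(R)=3; free=4−3=1
SNF(R) diag = [4, 4, 8] → torsion [4, 4, 8]

Answer: M ≅ ℤ^1 ⊕ ℤ/4 ⊕ ℤ/4 ⊕ ℤ/8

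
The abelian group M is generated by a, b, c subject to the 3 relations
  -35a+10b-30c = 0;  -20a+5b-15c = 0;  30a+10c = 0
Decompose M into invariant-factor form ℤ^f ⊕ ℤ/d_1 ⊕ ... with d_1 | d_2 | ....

Answer: M ≅ ℤ/5 ⊕ ℤ/5 ⊕ ℤ/10

Derivation:
rank_ℚ(R)=3; free=3−3=0
SNF(R) diag = [5, 5, 10] → torsion [5, 5, 10]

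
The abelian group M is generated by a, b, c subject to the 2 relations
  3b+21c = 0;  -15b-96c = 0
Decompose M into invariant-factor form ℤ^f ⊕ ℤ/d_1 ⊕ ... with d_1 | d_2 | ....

rank_ℚ(R)=2; free=3−2=1
SNF(R) diag = [3, 9] → torsion [3, 9]

Answer: M ≅ ℤ^1 ⊕ ℤ/3 ⊕ ℤ/9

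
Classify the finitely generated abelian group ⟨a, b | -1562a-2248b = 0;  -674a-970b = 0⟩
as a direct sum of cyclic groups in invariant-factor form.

rank_ℚ(R)=2; free=2−2=0
SNF(R) diag = [2, 6] → torsion [2, 6]

Answer: M ≅ ℤ/2 ⊕ ℤ/6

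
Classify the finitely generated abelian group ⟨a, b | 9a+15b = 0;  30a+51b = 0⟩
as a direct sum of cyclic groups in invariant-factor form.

rank_ℚ(R)=2; free=2−2=0
SNF(R) diag = [3, 3] → torsion [3, 3]

Answer: M ≅ ℤ/3 ⊕ ℤ/3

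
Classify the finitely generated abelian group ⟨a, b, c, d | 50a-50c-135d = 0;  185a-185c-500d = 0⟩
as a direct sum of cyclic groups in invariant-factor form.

Answer: M ≅ ℤ^2 ⊕ ℤ/5 ⊕ ℤ/5

Derivation:
rank_ℚ(R)=2; free=4−2=2
SNF(R) diag = [5, 5] → torsion [5, 5]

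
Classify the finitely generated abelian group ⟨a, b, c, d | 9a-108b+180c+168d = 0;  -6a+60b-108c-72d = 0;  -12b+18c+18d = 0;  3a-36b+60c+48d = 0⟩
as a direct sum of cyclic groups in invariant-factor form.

Answer: M ≅ ℤ/3 ⊕ ℤ/6 ⊕ ℤ/12 ⊕ ℤ/24

Derivation:
rank_ℚ(R)=4; free=4−4=0
SNF(R) diag = [3, 6, 12, 24] → torsion [3, 6, 12, 24]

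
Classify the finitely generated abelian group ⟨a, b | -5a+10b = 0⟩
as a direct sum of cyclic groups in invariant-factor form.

Answer: M ≅ ℤ^1 ⊕ ℤ/5

Derivation:
rank_ℚ(R)=1; free=2−1=1
SNF(R) diag = [5] → torsion [5]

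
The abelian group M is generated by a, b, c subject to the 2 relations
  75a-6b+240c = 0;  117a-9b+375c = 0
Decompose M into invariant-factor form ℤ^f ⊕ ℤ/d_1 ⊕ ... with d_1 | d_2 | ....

rank_ℚ(R)=2; free=3−2=1
SNF(R) diag = [3, 3] → torsion [3, 3]

Answer: M ≅ ℤ^1 ⊕ ℤ/3 ⊕ ℤ/3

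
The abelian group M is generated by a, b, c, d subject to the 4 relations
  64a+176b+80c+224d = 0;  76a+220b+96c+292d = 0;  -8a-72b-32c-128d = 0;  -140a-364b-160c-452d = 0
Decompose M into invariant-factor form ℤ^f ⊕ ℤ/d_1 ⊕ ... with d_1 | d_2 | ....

Answer: M ≅ ℤ/4 ⊕ ℤ/8 ⊕ ℤ/16 ⊕ ℤ/48

Derivation:
rank_ℚ(R)=4; free=4−4=0
SNF(R) diag = [4, 8, 16, 48] → torsion [4, 8, 16, 48]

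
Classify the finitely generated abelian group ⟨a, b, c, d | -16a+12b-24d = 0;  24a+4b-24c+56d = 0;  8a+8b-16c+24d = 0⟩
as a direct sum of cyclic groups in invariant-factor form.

rank_ℚ(R)=3; free=4−3=1
SNF(R) diag = [4, 8, 8] → torsion [4, 8, 8]

Answer: M ≅ ℤ^1 ⊕ ℤ/4 ⊕ ℤ/8 ⊕ ℤ/8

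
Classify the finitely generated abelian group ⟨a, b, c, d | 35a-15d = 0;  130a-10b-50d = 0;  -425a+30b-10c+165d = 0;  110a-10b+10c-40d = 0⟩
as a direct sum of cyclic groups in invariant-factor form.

Answer: M ≅ ℤ/5 ⊕ ℤ/10 ⊕ ℤ/10 ⊕ ℤ/10

Derivation:
rank_ℚ(R)=4; free=4−4=0
SNF(R) diag = [5, 10, 10, 10] → torsion [5, 10, 10, 10]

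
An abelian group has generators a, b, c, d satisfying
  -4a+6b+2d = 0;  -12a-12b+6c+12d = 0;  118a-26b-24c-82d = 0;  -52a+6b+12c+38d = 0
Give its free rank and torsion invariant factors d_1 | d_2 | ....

Answer: M ≅ ℤ/2 ⊕ ℤ/2 ⊕ ℤ/6 ⊕ ℤ/12

Derivation:
rank_ℚ(R)=4; free=4−4=0
SNF(R) diag = [2, 2, 6, 12] → torsion [2, 2, 6, 12]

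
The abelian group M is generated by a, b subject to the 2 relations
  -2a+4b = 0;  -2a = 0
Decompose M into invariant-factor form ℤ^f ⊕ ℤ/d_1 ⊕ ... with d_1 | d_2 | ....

rank_ℚ(R)=2; free=2−2=0
SNF(R) diag = [2, 4] → torsion [2, 4]

Answer: M ≅ ℤ/2 ⊕ ℤ/4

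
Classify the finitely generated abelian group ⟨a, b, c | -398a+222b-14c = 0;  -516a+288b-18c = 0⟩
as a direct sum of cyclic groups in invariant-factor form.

Answer: M ≅ ℤ^1 ⊕ ℤ/2 ⊕ ℤ/6

Derivation:
rank_ℚ(R)=2; free=3−2=1
SNF(R) diag = [2, 6] → torsion [2, 6]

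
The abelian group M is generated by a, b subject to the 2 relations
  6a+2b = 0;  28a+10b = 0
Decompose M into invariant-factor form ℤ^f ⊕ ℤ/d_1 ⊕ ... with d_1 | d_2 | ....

rank_ℚ(R)=2; free=2−2=0
SNF(R) diag = [2, 2] → torsion [2, 2]

Answer: M ≅ ℤ/2 ⊕ ℤ/2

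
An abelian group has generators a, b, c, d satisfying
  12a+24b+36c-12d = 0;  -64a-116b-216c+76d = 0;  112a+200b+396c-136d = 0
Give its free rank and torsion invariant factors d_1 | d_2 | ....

rank_ℚ(R)=3; free=4−3=1
SNF(R) diag = [4, 12, 36] → torsion [4, 12, 36]

Answer: M ≅ ℤ^1 ⊕ ℤ/4 ⊕ ℤ/12 ⊕ ℤ/36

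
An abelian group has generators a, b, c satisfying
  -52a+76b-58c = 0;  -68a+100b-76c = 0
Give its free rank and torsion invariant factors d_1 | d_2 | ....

rank_ℚ(R)=2; free=3−2=1
SNF(R) diag = [2, 4] → torsion [2, 4]

Answer: M ≅ ℤ^1 ⊕ ℤ/2 ⊕ ℤ/4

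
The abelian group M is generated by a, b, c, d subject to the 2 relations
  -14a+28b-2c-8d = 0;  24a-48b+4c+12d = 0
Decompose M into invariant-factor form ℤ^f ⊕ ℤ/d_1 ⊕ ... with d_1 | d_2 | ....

Answer: M ≅ ℤ^2 ⊕ ℤ/2 ⊕ ℤ/4

Derivation:
rank_ℚ(R)=2; free=4−2=2
SNF(R) diag = [2, 4] → torsion [2, 4]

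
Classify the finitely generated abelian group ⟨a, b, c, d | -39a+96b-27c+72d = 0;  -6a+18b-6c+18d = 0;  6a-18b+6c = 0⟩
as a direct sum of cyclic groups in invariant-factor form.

rank_ℚ(R)=3; free=4−3=1
SNF(R) diag = [3, 6, 18] → torsion [3, 6, 18]

Answer: M ≅ ℤ^1 ⊕ ℤ/3 ⊕ ℤ/6 ⊕ ℤ/18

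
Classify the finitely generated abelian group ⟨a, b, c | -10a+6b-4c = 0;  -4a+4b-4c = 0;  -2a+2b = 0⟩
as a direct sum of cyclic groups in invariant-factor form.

Answer: M ≅ ℤ/2 ⊕ ℤ/4 ⊕ ℤ/4

Derivation:
rank_ℚ(R)=3; free=3−3=0
SNF(R) diag = [2, 4, 4] → torsion [2, 4, 4]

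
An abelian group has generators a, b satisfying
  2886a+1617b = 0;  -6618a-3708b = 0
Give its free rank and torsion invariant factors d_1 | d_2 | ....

Answer: M ≅ ℤ/3 ⊕ ℤ/6

Derivation:
rank_ℚ(R)=2; free=2−2=0
SNF(R) diag = [3, 6] → torsion [3, 6]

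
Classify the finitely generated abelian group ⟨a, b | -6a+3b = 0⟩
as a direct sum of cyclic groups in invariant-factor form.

Answer: M ≅ ℤ^1 ⊕ ℤ/3

Derivation:
rank_ℚ(R)=1; free=2−1=1
SNF(R) diag = [3] → torsion [3]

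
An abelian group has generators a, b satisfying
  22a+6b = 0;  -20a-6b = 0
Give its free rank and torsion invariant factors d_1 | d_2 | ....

rank_ℚ(R)=2; free=2−2=0
SNF(R) diag = [2, 6] → torsion [2, 6]

Answer: M ≅ ℤ/2 ⊕ ℤ/6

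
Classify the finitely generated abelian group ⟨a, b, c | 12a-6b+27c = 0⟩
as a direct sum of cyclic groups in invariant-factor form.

rank_ℚ(R)=1; free=3−1=2
SNF(R) diag = [3] → torsion [3]

Answer: M ≅ ℤ^2 ⊕ ℤ/3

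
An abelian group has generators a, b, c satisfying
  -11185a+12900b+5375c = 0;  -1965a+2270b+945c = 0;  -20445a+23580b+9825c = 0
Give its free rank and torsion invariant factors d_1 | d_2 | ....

Answer: M ≅ ℤ/5 ⊕ ℤ/10 ⊕ ℤ/30

Derivation:
rank_ℚ(R)=3; free=3−3=0
SNF(R) diag = [5, 10, 30] → torsion [5, 10, 30]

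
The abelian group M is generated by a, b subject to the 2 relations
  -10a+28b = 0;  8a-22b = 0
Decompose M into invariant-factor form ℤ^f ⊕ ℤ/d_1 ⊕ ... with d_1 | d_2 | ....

Answer: M ≅ ℤ/2 ⊕ ℤ/2

Derivation:
rank_ℚ(R)=2; free=2−2=0
SNF(R) diag = [2, 2] → torsion [2, 2]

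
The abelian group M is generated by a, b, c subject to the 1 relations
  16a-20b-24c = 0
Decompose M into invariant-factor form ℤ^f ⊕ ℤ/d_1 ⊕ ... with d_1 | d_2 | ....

rank_ℚ(R)=1; free=3−1=2
SNF(R) diag = [4] → torsion [4]

Answer: M ≅ ℤ^2 ⊕ ℤ/4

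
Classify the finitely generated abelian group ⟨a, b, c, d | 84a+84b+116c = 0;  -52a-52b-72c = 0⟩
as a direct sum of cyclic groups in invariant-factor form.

rank_ℚ(R)=2; free=4−2=2
SNF(R) diag = [4, 4] → torsion [4, 4]

Answer: M ≅ ℤ^2 ⊕ ℤ/4 ⊕ ℤ/4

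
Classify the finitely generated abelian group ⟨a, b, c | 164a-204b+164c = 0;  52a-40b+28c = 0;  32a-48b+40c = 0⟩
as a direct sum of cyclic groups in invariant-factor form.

rank_ℚ(R)=3; free=3−3=0
SNF(R) diag = [4, 4, 8] → torsion [4, 4, 8]

Answer: M ≅ ℤ/4 ⊕ ℤ/4 ⊕ ℤ/8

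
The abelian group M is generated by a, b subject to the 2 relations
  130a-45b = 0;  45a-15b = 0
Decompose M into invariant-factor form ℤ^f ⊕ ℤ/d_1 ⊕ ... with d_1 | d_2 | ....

rank_ℚ(R)=2; free=2−2=0
SNF(R) diag = [5, 15] → torsion [5, 15]

Answer: M ≅ ℤ/5 ⊕ ℤ/15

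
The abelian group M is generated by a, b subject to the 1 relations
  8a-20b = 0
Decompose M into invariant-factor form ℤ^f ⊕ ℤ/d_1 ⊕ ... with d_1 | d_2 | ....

Answer: M ≅ ℤ^1 ⊕ ℤ/4

Derivation:
rank_ℚ(R)=1; free=2−1=1
SNF(R) diag = [4] → torsion [4]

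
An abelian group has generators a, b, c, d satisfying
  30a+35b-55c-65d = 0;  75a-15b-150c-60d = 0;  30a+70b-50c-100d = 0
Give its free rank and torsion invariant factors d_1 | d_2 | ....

rank_ℚ(R)=3; free=4−3=1
SNF(R) diag = [5, 15, 30] → torsion [5, 15, 30]

Answer: M ≅ ℤ^1 ⊕ ℤ/5 ⊕ ℤ/15 ⊕ ℤ/30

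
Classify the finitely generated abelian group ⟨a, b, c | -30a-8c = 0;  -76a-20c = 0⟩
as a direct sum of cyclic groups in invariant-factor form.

rank_ℚ(R)=2; free=3−2=1
SNF(R) diag = [2, 4] → torsion [2, 4]

Answer: M ≅ ℤ^1 ⊕ ℤ/2 ⊕ ℤ/4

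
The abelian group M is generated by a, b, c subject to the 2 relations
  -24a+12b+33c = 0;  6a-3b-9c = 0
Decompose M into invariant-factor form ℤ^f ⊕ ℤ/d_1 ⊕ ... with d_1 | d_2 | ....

Answer: M ≅ ℤ^1 ⊕ ℤ/3 ⊕ ℤ/3

Derivation:
rank_ℚ(R)=2; free=3−2=1
SNF(R) diag = [3, 3] → torsion [3, 3]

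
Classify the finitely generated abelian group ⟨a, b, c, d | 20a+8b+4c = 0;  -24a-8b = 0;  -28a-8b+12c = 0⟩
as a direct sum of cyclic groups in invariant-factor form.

Answer: M ≅ ℤ^1 ⊕ ℤ/4 ⊕ ℤ/8 ⊕ ℤ/8

Derivation:
rank_ℚ(R)=3; free=4−3=1
SNF(R) diag = [4, 8, 8] → torsion [4, 8, 8]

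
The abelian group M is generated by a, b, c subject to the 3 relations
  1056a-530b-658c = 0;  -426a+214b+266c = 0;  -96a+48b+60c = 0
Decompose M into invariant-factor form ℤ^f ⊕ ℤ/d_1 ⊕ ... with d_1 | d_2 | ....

Answer: M ≅ ℤ/2 ⊕ ℤ/6 ⊕ ℤ/12

Derivation:
rank_ℚ(R)=3; free=3−3=0
SNF(R) diag = [2, 6, 12] → torsion [2, 6, 12]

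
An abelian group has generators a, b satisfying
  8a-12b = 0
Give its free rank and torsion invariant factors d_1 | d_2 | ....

rank_ℚ(R)=1; free=2−1=1
SNF(R) diag = [4] → torsion [4]

Answer: M ≅ ℤ^1 ⊕ ℤ/4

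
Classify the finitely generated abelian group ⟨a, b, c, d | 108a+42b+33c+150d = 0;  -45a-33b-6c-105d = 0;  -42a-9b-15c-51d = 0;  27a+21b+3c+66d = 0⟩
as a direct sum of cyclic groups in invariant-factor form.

Answer: M ≅ ℤ/3 ⊕ ℤ/3 ⊕ ℤ/9 ⊕ ℤ/9

Derivation:
rank_ℚ(R)=4; free=4−4=0
SNF(R) diag = [3, 3, 9, 9] → torsion [3, 3, 9, 9]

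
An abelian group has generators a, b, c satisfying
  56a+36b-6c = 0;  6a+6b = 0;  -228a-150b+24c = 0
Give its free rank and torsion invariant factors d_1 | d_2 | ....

rank_ℚ(R)=3; free=3−3=0
SNF(R) diag = [2, 6, 6] → torsion [2, 6, 6]

Answer: M ≅ ℤ/2 ⊕ ℤ/6 ⊕ ℤ/6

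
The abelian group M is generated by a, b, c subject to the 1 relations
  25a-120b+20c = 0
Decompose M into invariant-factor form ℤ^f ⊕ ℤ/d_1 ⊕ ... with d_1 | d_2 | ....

Answer: M ≅ ℤ^2 ⊕ ℤ/5

Derivation:
rank_ℚ(R)=1; free=3−1=2
SNF(R) diag = [5] → torsion [5]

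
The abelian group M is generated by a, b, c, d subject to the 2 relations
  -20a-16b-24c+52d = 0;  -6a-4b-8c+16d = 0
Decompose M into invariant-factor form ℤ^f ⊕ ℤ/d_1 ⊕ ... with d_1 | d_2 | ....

Answer: M ≅ ℤ^2 ⊕ ℤ/2 ⊕ ℤ/4

Derivation:
rank_ℚ(R)=2; free=4−2=2
SNF(R) diag = [2, 4] → torsion [2, 4]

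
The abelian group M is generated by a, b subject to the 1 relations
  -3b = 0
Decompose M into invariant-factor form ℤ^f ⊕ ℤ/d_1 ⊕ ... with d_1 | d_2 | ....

Answer: M ≅ ℤ^1 ⊕ ℤ/3

Derivation:
rank_ℚ(R)=1; free=2−1=1
SNF(R) diag = [3] → torsion [3]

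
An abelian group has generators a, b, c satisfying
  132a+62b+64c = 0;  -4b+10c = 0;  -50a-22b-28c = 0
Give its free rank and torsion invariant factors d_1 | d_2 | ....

Answer: M ≅ ℤ/2 ⊕ ℤ/2 ⊕ ℤ/6

Derivation:
rank_ℚ(R)=3; free=3−3=0
SNF(R) diag = [2, 2, 6] → torsion [2, 2, 6]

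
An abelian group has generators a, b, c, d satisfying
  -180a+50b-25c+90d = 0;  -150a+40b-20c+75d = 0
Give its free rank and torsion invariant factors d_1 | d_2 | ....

rank_ℚ(R)=2; free=4−2=2
SNF(R) diag = [5, 15] → torsion [5, 15]

Answer: M ≅ ℤ^2 ⊕ ℤ/5 ⊕ ℤ/15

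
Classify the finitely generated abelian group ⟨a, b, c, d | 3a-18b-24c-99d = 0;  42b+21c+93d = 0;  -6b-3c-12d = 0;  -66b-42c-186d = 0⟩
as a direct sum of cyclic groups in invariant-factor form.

rank_ℚ(R)=4; free=4−4=0
SNF(R) diag = [3, 3, 9, 18] → torsion [3, 3, 9, 18]

Answer: M ≅ ℤ/3 ⊕ ℤ/3 ⊕ ℤ/9 ⊕ ℤ/18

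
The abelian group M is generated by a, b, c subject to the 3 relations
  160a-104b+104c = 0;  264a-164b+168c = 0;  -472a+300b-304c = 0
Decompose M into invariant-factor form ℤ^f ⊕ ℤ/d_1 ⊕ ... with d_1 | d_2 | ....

rank_ℚ(R)=3; free=3−3=0
SNF(R) diag = [4, 8, 16] → torsion [4, 8, 16]

Answer: M ≅ ℤ/4 ⊕ ℤ/8 ⊕ ℤ/16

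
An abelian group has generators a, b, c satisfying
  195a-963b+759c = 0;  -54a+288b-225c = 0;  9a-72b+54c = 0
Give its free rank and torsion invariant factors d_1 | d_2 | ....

rank_ℚ(R)=3; free=3−3=0
SNF(R) diag = [3, 9, 27] → torsion [3, 9, 27]

Answer: M ≅ ℤ/3 ⊕ ℤ/9 ⊕ ℤ/27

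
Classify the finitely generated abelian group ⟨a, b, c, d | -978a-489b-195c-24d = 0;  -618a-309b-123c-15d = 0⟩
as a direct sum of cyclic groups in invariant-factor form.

Answer: M ≅ ℤ^2 ⊕ ℤ/3 ⊕ ℤ/9

Derivation:
rank_ℚ(R)=2; free=4−2=2
SNF(R) diag = [3, 9] → torsion [3, 9]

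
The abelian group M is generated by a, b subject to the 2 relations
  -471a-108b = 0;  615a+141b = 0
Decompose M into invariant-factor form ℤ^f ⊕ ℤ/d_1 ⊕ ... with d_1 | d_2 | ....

Answer: M ≅ ℤ/3 ⊕ ℤ/3

Derivation:
rank_ℚ(R)=2; free=2−2=0
SNF(R) diag = [3, 3] → torsion [3, 3]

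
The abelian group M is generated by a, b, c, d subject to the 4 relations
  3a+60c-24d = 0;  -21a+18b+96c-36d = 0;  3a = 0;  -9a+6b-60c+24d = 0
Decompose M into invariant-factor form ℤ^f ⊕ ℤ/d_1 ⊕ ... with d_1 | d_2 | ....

Answer: M ≅ ℤ/3 ⊕ ℤ/6 ⊕ ℤ/12 ⊕ ℤ/12

Derivation:
rank_ℚ(R)=4; free=4−4=0
SNF(R) diag = [3, 6, 12, 12] → torsion [3, 6, 12, 12]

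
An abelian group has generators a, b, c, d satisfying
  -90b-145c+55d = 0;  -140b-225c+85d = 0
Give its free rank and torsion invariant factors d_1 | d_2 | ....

rank_ℚ(R)=2; free=4−2=2
SNF(R) diag = [5, 10] → torsion [5, 10]

Answer: M ≅ ℤ^2 ⊕ ℤ/5 ⊕ ℤ/10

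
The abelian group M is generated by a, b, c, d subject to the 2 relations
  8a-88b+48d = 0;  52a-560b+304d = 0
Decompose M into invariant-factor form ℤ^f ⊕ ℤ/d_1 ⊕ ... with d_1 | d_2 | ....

rank_ℚ(R)=2; free=4−2=2
SNF(R) diag = [4, 8] → torsion [4, 8]

Answer: M ≅ ℤ^2 ⊕ ℤ/4 ⊕ ℤ/8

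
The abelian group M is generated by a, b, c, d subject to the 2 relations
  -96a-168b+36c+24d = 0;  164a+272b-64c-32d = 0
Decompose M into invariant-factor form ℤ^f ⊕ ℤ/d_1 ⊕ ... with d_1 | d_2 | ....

rank_ℚ(R)=2; free=4−2=2
SNF(R) diag = [4, 12] → torsion [4, 12]

Answer: M ≅ ℤ^2 ⊕ ℤ/4 ⊕ ℤ/12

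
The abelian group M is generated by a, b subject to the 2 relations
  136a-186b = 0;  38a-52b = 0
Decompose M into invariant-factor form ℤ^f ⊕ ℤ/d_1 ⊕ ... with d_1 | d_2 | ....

rank_ℚ(R)=2; free=2−2=0
SNF(R) diag = [2, 2] → torsion [2, 2]

Answer: M ≅ ℤ/2 ⊕ ℤ/2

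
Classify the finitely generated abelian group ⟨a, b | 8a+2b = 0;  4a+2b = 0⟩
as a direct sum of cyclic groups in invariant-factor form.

Answer: M ≅ ℤ/2 ⊕ ℤ/4

Derivation:
rank_ℚ(R)=2; free=2−2=0
SNF(R) diag = [2, 4] → torsion [2, 4]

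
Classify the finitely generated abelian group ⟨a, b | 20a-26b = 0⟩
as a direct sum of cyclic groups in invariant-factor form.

Answer: M ≅ ℤ^1 ⊕ ℤ/2

Derivation:
rank_ℚ(R)=1; free=2−1=1
SNF(R) diag = [2] → torsion [2]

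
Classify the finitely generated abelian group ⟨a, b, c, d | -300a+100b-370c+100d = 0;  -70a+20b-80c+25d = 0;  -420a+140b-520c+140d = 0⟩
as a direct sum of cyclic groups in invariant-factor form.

rank_ℚ(R)=3; free=4−3=1
SNF(R) diag = [5, 10, 20] → torsion [5, 10, 20]

Answer: M ≅ ℤ^1 ⊕ ℤ/5 ⊕ ℤ/10 ⊕ ℤ/20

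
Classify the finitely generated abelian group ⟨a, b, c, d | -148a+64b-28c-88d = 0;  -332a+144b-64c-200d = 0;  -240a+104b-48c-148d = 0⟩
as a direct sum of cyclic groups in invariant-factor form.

rank_ℚ(R)=3; free=4−3=1
SNF(R) diag = [4, 4, 4] → torsion [4, 4, 4]

Answer: M ≅ ℤ^1 ⊕ ℤ/4 ⊕ ℤ/4 ⊕ ℤ/4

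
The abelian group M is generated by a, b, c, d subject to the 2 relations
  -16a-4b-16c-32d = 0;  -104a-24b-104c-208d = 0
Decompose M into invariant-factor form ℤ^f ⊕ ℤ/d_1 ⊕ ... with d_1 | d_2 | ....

rank_ℚ(R)=2; free=4−2=2
SNF(R) diag = [4, 8] → torsion [4, 8]

Answer: M ≅ ℤ^2 ⊕ ℤ/4 ⊕ ℤ/8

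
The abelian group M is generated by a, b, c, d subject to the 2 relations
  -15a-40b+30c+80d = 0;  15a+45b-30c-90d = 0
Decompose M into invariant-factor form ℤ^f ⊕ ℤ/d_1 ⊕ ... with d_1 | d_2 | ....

Answer: M ≅ ℤ^2 ⊕ ℤ/5 ⊕ ℤ/15

Derivation:
rank_ℚ(R)=2; free=4−2=2
SNF(R) diag = [5, 15] → torsion [5, 15]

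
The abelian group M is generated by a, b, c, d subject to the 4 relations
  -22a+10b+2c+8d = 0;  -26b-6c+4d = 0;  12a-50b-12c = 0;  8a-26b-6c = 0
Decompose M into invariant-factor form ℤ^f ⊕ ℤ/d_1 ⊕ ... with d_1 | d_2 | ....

Answer: M ≅ ℤ/2 ⊕ ℤ/2 ⊕ ℤ/2 ⊕ ℤ/4

Derivation:
rank_ℚ(R)=4; free=4−4=0
SNF(R) diag = [2, 2, 2, 4] → torsion [2, 2, 2, 4]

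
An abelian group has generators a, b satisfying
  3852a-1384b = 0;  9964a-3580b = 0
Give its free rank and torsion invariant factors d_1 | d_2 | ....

Answer: M ≅ ℤ/4 ⊕ ℤ/4

Derivation:
rank_ℚ(R)=2; free=2−2=0
SNF(R) diag = [4, 4] → torsion [4, 4]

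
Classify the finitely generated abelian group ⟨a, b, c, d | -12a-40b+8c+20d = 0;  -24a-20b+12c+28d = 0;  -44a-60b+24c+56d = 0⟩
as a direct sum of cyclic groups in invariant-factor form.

rank_ℚ(R)=3; free=4−3=1
SNF(R) diag = [4, 4, 4] → torsion [4, 4, 4]

Answer: M ≅ ℤ^1 ⊕ ℤ/4 ⊕ ℤ/4 ⊕ ℤ/4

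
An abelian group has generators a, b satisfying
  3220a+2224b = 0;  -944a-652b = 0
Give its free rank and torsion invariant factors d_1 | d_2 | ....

rank_ℚ(R)=2; free=2−2=0
SNF(R) diag = [4, 4] → torsion [4, 4]

Answer: M ≅ ℤ/4 ⊕ ℤ/4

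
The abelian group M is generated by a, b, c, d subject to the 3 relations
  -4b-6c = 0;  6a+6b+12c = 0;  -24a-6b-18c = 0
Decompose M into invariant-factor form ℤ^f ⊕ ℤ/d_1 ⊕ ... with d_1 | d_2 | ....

Answer: M ≅ ℤ^1 ⊕ ℤ/2 ⊕ ℤ/6 ⊕ ℤ/6

Derivation:
rank_ℚ(R)=3; free=4−3=1
SNF(R) diag = [2, 6, 6] → torsion [2, 6, 6]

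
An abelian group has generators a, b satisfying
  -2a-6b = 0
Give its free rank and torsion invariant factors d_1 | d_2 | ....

Answer: M ≅ ℤ^1 ⊕ ℤ/2

Derivation:
rank_ℚ(R)=1; free=2−1=1
SNF(R) diag = [2] → torsion [2]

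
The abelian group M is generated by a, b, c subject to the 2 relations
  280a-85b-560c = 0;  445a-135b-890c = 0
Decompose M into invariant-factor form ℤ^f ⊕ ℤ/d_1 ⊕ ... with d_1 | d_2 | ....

Answer: M ≅ ℤ^1 ⊕ ℤ/5 ⊕ ℤ/5

Derivation:
rank_ℚ(R)=2; free=3−2=1
SNF(R) diag = [5, 5] → torsion [5, 5]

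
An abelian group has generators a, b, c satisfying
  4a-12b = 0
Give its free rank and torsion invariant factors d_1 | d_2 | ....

rank_ℚ(R)=1; free=3−1=2
SNF(R) diag = [4] → torsion [4]

Answer: M ≅ ℤ^2 ⊕ ℤ/4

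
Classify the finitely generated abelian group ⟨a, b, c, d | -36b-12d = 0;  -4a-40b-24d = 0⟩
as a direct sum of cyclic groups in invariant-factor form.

rank_ℚ(R)=2; free=4−2=2
SNF(R) diag = [4, 12] → torsion [4, 12]

Answer: M ≅ ℤ^2 ⊕ ℤ/4 ⊕ ℤ/12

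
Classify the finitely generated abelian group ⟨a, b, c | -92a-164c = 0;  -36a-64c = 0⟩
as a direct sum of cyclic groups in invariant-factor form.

rank_ℚ(R)=2; free=3−2=1
SNF(R) diag = [4, 4] → torsion [4, 4]

Answer: M ≅ ℤ^1 ⊕ ℤ/4 ⊕ ℤ/4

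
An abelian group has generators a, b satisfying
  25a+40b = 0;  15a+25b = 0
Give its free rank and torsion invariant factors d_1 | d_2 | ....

rank_ℚ(R)=2; free=2−2=0
SNF(R) diag = [5, 5] → torsion [5, 5]

Answer: M ≅ ℤ/5 ⊕ ℤ/5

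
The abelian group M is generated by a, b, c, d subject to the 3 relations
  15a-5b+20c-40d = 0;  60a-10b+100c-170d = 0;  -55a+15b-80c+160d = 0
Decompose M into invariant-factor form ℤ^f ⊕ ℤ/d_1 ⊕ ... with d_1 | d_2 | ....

rank_ℚ(R)=3; free=4−3=1
SNF(R) diag = [5, 10, 30] → torsion [5, 10, 30]

Answer: M ≅ ℤ^1 ⊕ ℤ/5 ⊕ ℤ/10 ⊕ ℤ/30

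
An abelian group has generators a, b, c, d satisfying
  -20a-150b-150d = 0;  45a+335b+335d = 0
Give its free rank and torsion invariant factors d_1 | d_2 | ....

Answer: M ≅ ℤ^2 ⊕ ℤ/5 ⊕ ℤ/10

Derivation:
rank_ℚ(R)=2; free=4−2=2
SNF(R) diag = [5, 10] → torsion [5, 10]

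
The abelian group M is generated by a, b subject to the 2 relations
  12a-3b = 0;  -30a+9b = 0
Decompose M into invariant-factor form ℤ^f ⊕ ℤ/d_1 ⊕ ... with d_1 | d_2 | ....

rank_ℚ(R)=2; free=2−2=0
SNF(R) diag = [3, 6] → torsion [3, 6]

Answer: M ≅ ℤ/3 ⊕ ℤ/6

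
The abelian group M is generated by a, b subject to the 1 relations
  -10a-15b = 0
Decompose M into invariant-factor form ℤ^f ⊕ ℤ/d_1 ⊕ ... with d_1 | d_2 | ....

Answer: M ≅ ℤ^1 ⊕ ℤ/5

Derivation:
rank_ℚ(R)=1; free=2−1=1
SNF(R) diag = [5] → torsion [5]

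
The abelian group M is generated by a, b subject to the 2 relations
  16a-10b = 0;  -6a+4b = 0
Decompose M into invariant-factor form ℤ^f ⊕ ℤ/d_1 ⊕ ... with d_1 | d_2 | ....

Answer: M ≅ ℤ/2 ⊕ ℤ/2

Derivation:
rank_ℚ(R)=2; free=2−2=0
SNF(R) diag = [2, 2] → torsion [2, 2]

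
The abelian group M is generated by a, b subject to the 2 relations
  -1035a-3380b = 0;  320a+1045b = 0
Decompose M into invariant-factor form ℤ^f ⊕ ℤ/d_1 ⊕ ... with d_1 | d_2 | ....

rank_ℚ(R)=2; free=2−2=0
SNF(R) diag = [5, 5] → torsion [5, 5]

Answer: M ≅ ℤ/5 ⊕ ℤ/5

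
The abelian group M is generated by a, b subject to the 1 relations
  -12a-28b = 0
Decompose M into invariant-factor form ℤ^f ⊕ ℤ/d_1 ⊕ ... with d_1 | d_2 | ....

rank_ℚ(R)=1; free=2−1=1
SNF(R) diag = [4] → torsion [4]

Answer: M ≅ ℤ^1 ⊕ ℤ/4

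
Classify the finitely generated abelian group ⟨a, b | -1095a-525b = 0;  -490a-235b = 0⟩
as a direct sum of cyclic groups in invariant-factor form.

Answer: M ≅ ℤ/5 ⊕ ℤ/15

Derivation:
rank_ℚ(R)=2; free=2−2=0
SNF(R) diag = [5, 15] → torsion [5, 15]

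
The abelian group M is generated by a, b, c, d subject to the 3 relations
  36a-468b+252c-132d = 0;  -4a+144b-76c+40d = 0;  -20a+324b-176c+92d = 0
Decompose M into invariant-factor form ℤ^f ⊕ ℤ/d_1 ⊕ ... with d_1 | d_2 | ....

rank_ℚ(R)=3; free=4−3=1
SNF(R) diag = [4, 12, 12] → torsion [4, 12, 12]

Answer: M ≅ ℤ^1 ⊕ ℤ/4 ⊕ ℤ/12 ⊕ ℤ/12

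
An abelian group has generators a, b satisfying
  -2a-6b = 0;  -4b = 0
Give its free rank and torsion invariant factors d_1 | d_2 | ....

rank_ℚ(R)=2; free=2−2=0
SNF(R) diag = [2, 4] → torsion [2, 4]

Answer: M ≅ ℤ/2 ⊕ ℤ/4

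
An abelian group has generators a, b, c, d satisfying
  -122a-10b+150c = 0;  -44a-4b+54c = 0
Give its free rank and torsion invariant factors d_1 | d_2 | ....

Answer: M ≅ ℤ^2 ⊕ ℤ/2 ⊕ ℤ/6

Derivation:
rank_ℚ(R)=2; free=4−2=2
SNF(R) diag = [2, 6] → torsion [2, 6]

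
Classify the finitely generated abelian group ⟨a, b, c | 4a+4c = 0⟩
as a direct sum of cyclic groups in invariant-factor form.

rank_ℚ(R)=1; free=3−1=2
SNF(R) diag = [4] → torsion [4]

Answer: M ≅ ℤ^2 ⊕ ℤ/4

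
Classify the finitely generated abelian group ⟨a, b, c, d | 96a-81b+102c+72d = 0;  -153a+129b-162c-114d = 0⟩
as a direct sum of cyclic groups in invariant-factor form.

rank_ℚ(R)=2; free=4−2=2
SNF(R) diag = [3, 3] → torsion [3, 3]

Answer: M ≅ ℤ^2 ⊕ ℤ/3 ⊕ ℤ/3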